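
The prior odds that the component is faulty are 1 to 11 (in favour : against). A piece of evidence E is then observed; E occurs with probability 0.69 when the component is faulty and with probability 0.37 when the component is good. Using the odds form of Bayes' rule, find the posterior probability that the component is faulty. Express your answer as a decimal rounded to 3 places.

Posterior probability ≈ 0.145

Prior odds = 1/11 = 0.090909.
Likelihood ratio for E = 0.69/0.37 = 1.8649.
Posterior odds = prior odds × LR = 0.16953.
Posterior probability = odds/(1+odds) = 0.16953/1.1695 = 0.145.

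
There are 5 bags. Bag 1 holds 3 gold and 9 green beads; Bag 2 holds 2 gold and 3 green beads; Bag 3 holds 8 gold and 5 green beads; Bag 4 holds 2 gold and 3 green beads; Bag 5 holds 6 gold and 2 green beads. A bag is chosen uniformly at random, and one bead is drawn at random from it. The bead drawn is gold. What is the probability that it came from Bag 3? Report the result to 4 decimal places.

P(gold|Bag 1) = 0.25; P(gold|Bag 2) = 0.4; P(gold|Bag 3) = 0.6154; P(gold|Bag 4) = 0.4; P(gold|Bag 5) = 0.75.
Prior × likelihood for each source: 0.2·0.25=0.05000, 0.2·0.4=0.08000, 0.2·0.6154=0.1231, 0.2·0.4=0.08000, 0.2·0.75=0.1500. Summing gives P(gold) = 0.48308.
P(Bag 3 | gold) = 0.1231 / 0.48308 = 0.2548.

Posterior probability ≈ 0.2548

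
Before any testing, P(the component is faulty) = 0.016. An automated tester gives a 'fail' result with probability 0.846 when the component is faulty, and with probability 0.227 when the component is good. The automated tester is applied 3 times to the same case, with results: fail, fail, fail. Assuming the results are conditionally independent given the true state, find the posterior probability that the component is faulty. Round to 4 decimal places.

Posterior P(H) ≈ 0.4570

With H the event that the component is faulty, the joint likelihood of the observed sequence is P(data|H) = 0.846·0.846·0.846 = 0.60550 and P(data|¬H) = 0.227·0.227·0.227 = 0.011697.
Bayes: P(H|data) = 0.016·0.60550 / (0.016·0.60550 + 0.984·0.011697) = 0.0096879/0.021198 = 0.4570.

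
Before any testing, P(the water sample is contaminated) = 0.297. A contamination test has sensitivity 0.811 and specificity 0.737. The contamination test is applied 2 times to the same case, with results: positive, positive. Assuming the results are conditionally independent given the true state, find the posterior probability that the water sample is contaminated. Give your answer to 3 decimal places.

Posterior P(H) ≈ 0.801

With H the event that the water sample is contaminated, the joint likelihood of the observed sequence is P(data|H) = 0.811·0.811 = 0.65772 and P(data|¬H) = 0.263·0.263 = 0.069169.
Bayes: P(H|data) = 0.297·0.65772 / (0.297·0.65772 + 0.703·0.069169) = 0.19534/0.24397 = 0.8007.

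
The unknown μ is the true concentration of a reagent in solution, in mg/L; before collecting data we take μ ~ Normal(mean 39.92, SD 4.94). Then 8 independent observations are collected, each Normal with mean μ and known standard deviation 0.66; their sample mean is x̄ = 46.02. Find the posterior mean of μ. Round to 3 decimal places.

Posterior mean ≈ 46.006

With known σ, the Normal prior is conjugate. Weight on the data is w = (n/σ²)/(n/σ² + 1/τ₀²) = 18.3655/(18.3655+0.0409776) = 0.99777.
Posterior mean = w·x̄ + (1−w)·μ₀ = 0.99777·46.02 + 0.0022263·39.92 = 46.006.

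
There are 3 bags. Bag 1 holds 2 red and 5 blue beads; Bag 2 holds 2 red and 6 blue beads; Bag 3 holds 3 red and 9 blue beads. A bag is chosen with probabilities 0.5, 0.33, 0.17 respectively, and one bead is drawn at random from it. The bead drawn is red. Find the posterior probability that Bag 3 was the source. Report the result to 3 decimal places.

Posterior probability ≈ 0.159

P(red|Bag 1) = 0.2857; P(red|Bag 2) = 0.25; P(red|Bag 3) = 0.25.
Prior × likelihood for each source: 0.5·0.2857=0.1429, 0.33·0.25=0.08250, 0.17·0.25=0.04250. Summing gives P(red) = 0.26786.
P(Bag 3 | red) = 0.04250 / 0.26786 = 0.159.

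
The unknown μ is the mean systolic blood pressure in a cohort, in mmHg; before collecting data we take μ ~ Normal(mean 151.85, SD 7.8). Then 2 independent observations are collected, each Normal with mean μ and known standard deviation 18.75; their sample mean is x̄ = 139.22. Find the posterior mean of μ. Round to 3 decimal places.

Prior precision 1/τ₀² = 1/7.8² = 0.0164366; data precision n/σ² = 2/18.75² = 0.00568889.
Posterior precision = 0.0164366 + 0.00568889 = 0.0221254.
Posterior mean = (0.0164366·151.85 + 0.00568889·139.22) / 0.0221254 = 148.603.

Posterior mean ≈ 148.603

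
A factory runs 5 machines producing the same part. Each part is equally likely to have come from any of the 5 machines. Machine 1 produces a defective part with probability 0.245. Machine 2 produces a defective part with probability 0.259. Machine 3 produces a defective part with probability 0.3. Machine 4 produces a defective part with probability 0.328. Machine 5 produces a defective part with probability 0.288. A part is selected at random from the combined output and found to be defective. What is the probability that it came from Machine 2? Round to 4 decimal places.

P(defective|M1) = 0.245; P(defective|M2) = 0.259; P(defective|M3) = 0.3; P(defective|M4) = 0.328; P(defective|M5) = 0.288.
Prior × likelihood for each source: 0.2·0.245=0.04900, 0.2·0.259=0.05180, 0.2·0.3=0.06000, 0.2·0.328=0.06560, 0.2·0.288=0.05760. Summing gives P(defective) = 0.28400.
P(Machine 2 | defective) = 0.05180 / 0.28400 = 0.1824.

Posterior probability ≈ 0.1824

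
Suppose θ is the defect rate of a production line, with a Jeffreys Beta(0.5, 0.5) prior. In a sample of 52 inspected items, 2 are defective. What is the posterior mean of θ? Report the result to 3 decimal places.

Posterior mean ≈ 0.047

Observing 2 successes and 50 failures updates Beta(0.5, 0.5) by adding the success and failure counts to the two shape parameters: α = 0.5+2 = 2.5, β = 0.5+50 = 50.5.
Posterior mean = α/(α+β) = 2.5/53 = 0.047.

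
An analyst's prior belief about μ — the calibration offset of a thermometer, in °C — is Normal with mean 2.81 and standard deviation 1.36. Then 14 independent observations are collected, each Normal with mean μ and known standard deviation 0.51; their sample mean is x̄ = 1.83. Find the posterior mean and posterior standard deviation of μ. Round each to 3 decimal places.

Prior precision 1/τ₀² = 1/1.36² = 0.540657; data precision n/σ² = 14/0.51² = 53.8255.
Posterior precision = 0.540657 + 53.8255 = 54.3661, giving posterior SD = 1/√54.3661 = 0.136.
Posterior mean = (0.540657·2.81 + 53.8255·1.83) / 54.3661 = 1.840.

Posterior mean ≈ 1.840; posterior SD ≈ 0.136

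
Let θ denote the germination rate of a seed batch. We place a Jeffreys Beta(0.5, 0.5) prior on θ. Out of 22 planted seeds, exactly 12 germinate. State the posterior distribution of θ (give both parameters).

The binomial likelihood is conjugate to the Beta prior: with 12 successes and 10 failures, the posterior is Beta(0.5+12, 0.5+10) = Beta(12.5, 10.5).

Posterior: Beta(12.5, 10.5)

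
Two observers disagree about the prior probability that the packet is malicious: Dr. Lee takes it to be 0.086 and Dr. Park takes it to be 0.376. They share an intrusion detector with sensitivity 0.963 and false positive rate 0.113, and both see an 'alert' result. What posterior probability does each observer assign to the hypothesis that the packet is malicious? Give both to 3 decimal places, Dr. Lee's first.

The likelihood ratio for an 'alert' result is 0.963/0.113 = 8.5221.
Dr. Lee: prior odds 0.086/0.914 = 0.094092; posterior odds 0.80186; posterior probability 0.445.
Dr. Park: prior odds 0.376/0.624 = 0.60256; posterior odds 5.1351; posterior probability 0.837.

Dr. Lee: 0.445; Dr. Park: 0.837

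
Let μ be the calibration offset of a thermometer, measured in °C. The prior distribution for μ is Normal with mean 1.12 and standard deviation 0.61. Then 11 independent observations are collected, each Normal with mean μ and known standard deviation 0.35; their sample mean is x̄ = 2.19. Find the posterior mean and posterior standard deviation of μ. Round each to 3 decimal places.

Posterior mean ≈ 2.159; posterior SD ≈ 0.104

Prior precision 1/τ₀² = 1/0.61² = 2.68745; data precision n/σ² = 11/0.35² = 89.7959.
Posterior precision = 2.68745 + 89.7959 = 92.4834, giving posterior SD = 1/√92.4834 = 0.104.
Posterior mean = (2.68745·1.12 + 89.7959·2.19) / 92.4834 = 2.159.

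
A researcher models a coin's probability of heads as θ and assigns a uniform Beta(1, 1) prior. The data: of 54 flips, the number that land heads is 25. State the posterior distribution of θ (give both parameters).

The binomial likelihood is conjugate to the Beta prior: with 25 successes and 29 failures, the posterior is Beta(1+25, 1+29) = Beta(26, 30).

Posterior: Beta(26, 30)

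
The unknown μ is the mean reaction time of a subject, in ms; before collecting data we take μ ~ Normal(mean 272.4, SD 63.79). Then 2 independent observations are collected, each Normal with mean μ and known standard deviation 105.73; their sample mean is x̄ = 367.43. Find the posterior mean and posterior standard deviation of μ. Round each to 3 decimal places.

Posterior mean ≈ 312.436; posterior SD ≈ 48.527

Prior precision 1/τ₀² = 1/63.79² = 0.00024575; data precision n/σ² = 2/105.73² = 0.00017891.
Posterior precision = 0.00024575 + 0.00017891 = 0.00042466, giving posterior SD = 1/√0.00042466 = 48.527.
Posterior mean = (0.00024575·272.4 + 0.00017891·367.43) / 0.00042466 = 312.436.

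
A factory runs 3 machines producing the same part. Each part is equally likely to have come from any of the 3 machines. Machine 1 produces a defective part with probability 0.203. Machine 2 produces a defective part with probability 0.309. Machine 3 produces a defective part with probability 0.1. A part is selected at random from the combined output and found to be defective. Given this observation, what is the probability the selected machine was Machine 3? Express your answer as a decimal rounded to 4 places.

Posterior probability ≈ 0.1634

Tabulate prior·likelihood by source: [1] prior 0.333333, lik 0.203, product 0.06767; [2] prior 0.333333, lik 0.309, product 0.1030; [3] prior 0.333333, lik 0.1, product 0.03333.
Normalizing constant = 0.20400; the posterior for Machine 3 is its product over the sum, 0.03333/0.20400 = 0.1634.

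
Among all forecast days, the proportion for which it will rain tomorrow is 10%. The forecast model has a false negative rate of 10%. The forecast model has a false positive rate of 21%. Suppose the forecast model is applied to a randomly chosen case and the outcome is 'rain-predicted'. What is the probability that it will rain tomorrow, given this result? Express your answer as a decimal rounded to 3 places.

Write H for 'it will rain tomorrow'. Prior odds H:¬H = 0.1/0.9 = 0.11111. For the 'rain-predicted' outcome, the likelihood ratio is 0.9/0.21 = 4.2857.
Posterior odds = 0.11111 × 4.2857 = 0.47619, so P(H|E) = 0.47619/(1+0.47619) = 0.323.

P(H | E) ≈ 0.323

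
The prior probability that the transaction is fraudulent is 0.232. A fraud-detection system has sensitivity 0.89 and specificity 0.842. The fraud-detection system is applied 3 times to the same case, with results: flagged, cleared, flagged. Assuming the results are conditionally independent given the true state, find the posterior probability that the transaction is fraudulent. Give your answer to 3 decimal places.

Posterior P(H) ≈ 0.556

Let H be the event that the transaction is fraudulent; start with P(H) = 0.232. P('flagged'|H) = 0.89, P('flagged'|¬H) = 0.158.
Update on result 1 ('flagged'): P(H) ← 0.89·0.2320 / (0.89·0.2320 + 0.158·0.7680) = 0.20648/0.32782 = 0.6299.
Update on result 2 ('cleared'): P(H) ← 0.11·0.6299 / (0.11·0.6299 + 0.842·0.3701) = 0.069284/0.38095 = 0.1819.
Update on result 3 ('flagged'): P(H) ← 0.89·0.1819 / (0.89·0.1819 + 0.158·0.8181) = 0.16186/0.29113 = 0.5560.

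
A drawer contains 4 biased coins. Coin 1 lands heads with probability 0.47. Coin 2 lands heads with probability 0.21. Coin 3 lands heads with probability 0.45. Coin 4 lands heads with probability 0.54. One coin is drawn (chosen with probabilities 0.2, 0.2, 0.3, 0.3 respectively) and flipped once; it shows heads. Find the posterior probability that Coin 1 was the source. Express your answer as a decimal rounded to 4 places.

Posterior probability ≈ 0.2171

P(heads|C1) = 0.47; P(heads|C2) = 0.21; P(heads|C3) = 0.45; P(heads|C4) = 0.54.
Prior × likelihood for each source: 0.2·0.47=0.09400, 0.2·0.21=0.04200, 0.3·0.45=0.1350, 0.3·0.54=0.1620. Summing gives P(heads) = 0.43300.
P(Coin 1 | heads) = 0.09400 / 0.43300 = 0.2171.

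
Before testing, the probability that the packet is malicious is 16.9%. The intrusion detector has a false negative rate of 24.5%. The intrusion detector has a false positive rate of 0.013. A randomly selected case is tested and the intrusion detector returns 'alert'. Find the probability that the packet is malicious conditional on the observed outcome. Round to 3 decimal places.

Let H be the event that the packet is malicious. P(H) = 0.169, so P(¬H) = 0.831. With E the 'alert' result, P(E|H) = 0.755 and P(E|¬H) = 0.013.
P(E) = 0.755·0.169 + 0.013·0.831 = 0.12760 + 0.010803 = 0.13840.
By Bayes' theorem, P(H|E) = 0.12760 / 0.13840 = 0.922.

P(H | E) ≈ 0.922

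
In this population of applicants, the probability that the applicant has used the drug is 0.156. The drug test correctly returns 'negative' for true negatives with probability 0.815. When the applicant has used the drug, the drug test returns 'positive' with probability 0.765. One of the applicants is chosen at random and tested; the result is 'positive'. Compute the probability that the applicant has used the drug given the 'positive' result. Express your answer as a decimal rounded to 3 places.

P(H | E) ≈ 0.433

Let H be the event that the applicant has used the drug. P(H) = 0.156, so P(¬H) = 0.844. With E the 'positive' result, P(E|H) = 0.765 and P(E|¬H) = 0.185.
P(E) = 0.765·0.156 + 0.185·0.844 = 0.11934 + 0.15614 = 0.27548.
By Bayes' theorem, P(H|E) = 0.11934 / 0.27548 = 0.433.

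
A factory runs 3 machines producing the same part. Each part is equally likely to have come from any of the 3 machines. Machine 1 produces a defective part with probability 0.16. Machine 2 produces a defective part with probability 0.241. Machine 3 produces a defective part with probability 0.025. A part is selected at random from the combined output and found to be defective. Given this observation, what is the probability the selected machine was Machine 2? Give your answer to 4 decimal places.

P(defective|M1) = 0.16; P(defective|M2) = 0.241; P(defective|M3) = 0.025.
Prior × likelihood for each source: 0.333333·0.16=0.05333, 0.333333·0.241=0.08033, 0.333333·0.025=0.008333. Summing gives P(defective) = 0.14200.
P(Machine 2 | defective) = 0.08033 / 0.14200 = 0.5657.

Posterior probability ≈ 0.5657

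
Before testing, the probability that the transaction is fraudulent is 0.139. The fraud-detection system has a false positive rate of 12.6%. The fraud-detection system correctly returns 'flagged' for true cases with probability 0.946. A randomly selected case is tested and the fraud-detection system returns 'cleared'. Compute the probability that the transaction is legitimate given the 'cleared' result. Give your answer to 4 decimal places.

Write H for 'the transaction is fraudulent'. Prior odds H:¬H = 0.139/0.861 = 0.16144. For the 'cleared' outcome, the likelihood ratio is 0.054/0.874 = 0.061785.
Posterior odds = 0.16144 × 0.061785 = 0.0099746, so P(H|E) = 0.0099746/(1+0.0099746) = 0.0099. Then P(¬H|E) = 1 − 0.0099 = 0.9901.

P(¬H | E) ≈ 0.9901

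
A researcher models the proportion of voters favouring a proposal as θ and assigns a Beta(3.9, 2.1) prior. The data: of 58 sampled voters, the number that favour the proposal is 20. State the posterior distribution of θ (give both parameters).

Posterior: Beta(23.9, 40.1)

The binomial likelihood is conjugate to the Beta prior: with 20 successes and 38 failures, the posterior is Beta(3.9+20, 2.1+38) = Beta(23.9, 40.1).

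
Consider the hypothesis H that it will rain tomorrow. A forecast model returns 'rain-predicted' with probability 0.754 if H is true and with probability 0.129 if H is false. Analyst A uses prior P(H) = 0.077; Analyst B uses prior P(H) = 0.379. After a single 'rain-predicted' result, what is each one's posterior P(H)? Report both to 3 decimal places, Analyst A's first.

The likelihood ratio for a 'rain-predicted' result is 0.754/0.129 = 5.8450.
Analyst A: prior odds 0.077/0.923 = 0.083424; posterior odds 0.48761; posterior probability 0.328.
Analyst B: prior odds 0.379/0.621 = 0.61031; posterior odds 3.5672; posterior probability 0.781.

Analyst A: 0.328; Analyst B: 0.781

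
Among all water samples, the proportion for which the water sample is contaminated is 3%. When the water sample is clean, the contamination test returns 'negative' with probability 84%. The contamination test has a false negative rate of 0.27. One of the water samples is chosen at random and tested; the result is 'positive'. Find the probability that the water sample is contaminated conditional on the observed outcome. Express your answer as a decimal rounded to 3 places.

P(H | E) ≈ 0.124

Let H be the event that the water sample is contaminated. P(H) = 0.03, so P(¬H) = 0.97. With E the 'positive' result, P(E|H) = 0.73 and P(E|¬H) = 0.16.
P(E) = 0.73·0.03 + 0.16·0.97 = 0.021900 + 0.15520 = 0.17710.
By Bayes' theorem, P(H|E) = 0.021900 / 0.17710 = 0.124.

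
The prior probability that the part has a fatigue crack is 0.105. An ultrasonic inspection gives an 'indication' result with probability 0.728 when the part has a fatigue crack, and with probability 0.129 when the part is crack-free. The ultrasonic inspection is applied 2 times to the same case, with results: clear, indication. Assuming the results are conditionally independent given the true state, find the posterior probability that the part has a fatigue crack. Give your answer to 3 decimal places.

Posterior P(H) ≈ 0.171

Let H be the event that the part has a fatigue crack; start with P(H) = 0.105. P('indication'|H) = 0.728, P('indication'|¬H) = 0.129.
Update on result 1 ('clear'): P(H) ← 0.272·0.1050 / (0.272·0.1050 + 0.871·0.8950) = 0.028560/0.80811 = 0.0353.
Update on result 2 ('indication'): P(H) ← 0.728·0.0353 / (0.728·0.0353 + 0.129·0.9647) = 0.025729/0.15017 = 0.1713.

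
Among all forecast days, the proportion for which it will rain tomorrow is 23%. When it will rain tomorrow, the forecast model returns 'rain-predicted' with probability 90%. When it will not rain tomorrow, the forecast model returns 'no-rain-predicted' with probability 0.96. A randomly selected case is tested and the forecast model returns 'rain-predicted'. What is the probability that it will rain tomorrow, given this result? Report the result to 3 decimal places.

Let H be the event that it will rain tomorrow. P(H) = 0.23, so P(¬H) = 0.77. With E the 'rain-predicted' result, P(E|H) = 0.9 and P(E|¬H) = 0.04.
P(E) = 0.9·0.23 + 0.04·0.77 = 0.20700 + 0.030800 = 0.23780.
By Bayes' theorem, P(H|E) = 0.20700 / 0.23780 = 0.870.

P(H | E) ≈ 0.870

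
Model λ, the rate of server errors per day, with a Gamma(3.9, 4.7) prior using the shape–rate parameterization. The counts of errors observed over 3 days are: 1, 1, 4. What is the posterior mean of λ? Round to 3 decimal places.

The Poisson likelihood adds the total count to the shape and the number of exposure periods to the rate. Here ∑xᵢ = 6 and n = 3, so shape 3.9→9.9 and rate 4.7→7.7.
E[λ | data] = 9.9/7.7 = 1.286.

Posterior mean ≈ 1.286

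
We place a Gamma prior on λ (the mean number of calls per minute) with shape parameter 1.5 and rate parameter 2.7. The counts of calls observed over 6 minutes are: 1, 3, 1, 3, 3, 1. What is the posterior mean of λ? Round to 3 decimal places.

Posterior mean ≈ 1.552

The Poisson likelihood adds the total count to the shape and the number of exposure periods to the rate. Here ∑xᵢ = 12 and n = 6, so shape 1.5→13.5 and rate 2.7→8.7.
E[λ | data] = 13.5/8.7 = 1.552.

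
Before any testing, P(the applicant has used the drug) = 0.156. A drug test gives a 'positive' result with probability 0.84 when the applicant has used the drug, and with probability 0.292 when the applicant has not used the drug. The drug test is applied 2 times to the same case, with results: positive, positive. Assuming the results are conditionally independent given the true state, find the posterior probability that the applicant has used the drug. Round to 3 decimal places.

Let H be the event that the applicant has used the drug; start with P(H) = 0.156. P('positive'|H) = 0.84, P('positive'|¬H) = 0.292.
Update on result 1 ('positive'): P(H) ← 0.84·0.1560 / (0.84·0.1560 + 0.292·0.8440) = 0.13104/0.37749 = 0.3471.
Update on result 2 ('positive'): P(H) ← 0.84·0.3471 / (0.84·0.3471 + 0.292·0.6529) = 0.29159/0.48223 = 0.6047.

Posterior P(H) ≈ 0.605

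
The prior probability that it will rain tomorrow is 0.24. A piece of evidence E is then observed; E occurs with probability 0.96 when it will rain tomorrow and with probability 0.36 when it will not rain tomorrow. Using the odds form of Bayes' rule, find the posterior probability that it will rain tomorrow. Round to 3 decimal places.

Posterior probability ≈ 0.457

Prior odds = 0.24/(1−0.24) = 0.31579.
Likelihood ratio for E = 0.96/0.36 = 2.6667.
Posterior odds = prior odds × LR = 0.84211.
Posterior probability = odds/(1+odds) = 0.84211/1.8421 = 0.457.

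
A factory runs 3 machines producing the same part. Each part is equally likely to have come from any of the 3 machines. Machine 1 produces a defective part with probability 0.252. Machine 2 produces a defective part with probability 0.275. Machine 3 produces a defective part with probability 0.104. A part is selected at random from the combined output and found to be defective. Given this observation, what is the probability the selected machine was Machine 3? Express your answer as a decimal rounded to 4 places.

Posterior probability ≈ 0.1648

P(defective|M1) = 0.252; P(defective|M2) = 0.275; P(defective|M3) = 0.104.
Prior × likelihood for each source: 0.333333·0.252=0.08400, 0.333333·0.275=0.09167, 0.333333·0.104=0.03467. Summing gives P(defective) = 0.21033.
P(Machine 3 | defective) = 0.03467 / 0.21033 = 0.1648.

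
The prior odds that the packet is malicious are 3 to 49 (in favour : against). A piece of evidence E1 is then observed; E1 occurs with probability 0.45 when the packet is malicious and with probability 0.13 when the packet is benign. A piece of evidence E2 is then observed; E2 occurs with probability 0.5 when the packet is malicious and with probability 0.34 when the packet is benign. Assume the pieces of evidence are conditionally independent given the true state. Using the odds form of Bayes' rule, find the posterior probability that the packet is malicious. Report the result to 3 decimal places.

Posterior probability ≈ 0.238

Prior odds = 3/49 = 0.061224.
Likelihood ratio for E1 = 0.45/0.13 = 3.4615.
Likelihood ratio for E2 = 0.5/0.34 = 1.4706.
Posterior odds = prior odds × LR₁ × LR₂ = 0.31166.
Posterior probability = odds/(1+odds) = 0.31166/1.3117 = 0.238.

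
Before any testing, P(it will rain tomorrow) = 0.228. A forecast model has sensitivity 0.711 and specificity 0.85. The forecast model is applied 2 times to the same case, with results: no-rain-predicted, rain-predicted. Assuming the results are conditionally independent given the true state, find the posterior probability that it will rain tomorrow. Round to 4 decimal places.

With H the event that it will rain tomorrow, the joint likelihood of the observed sequence is P(data|H) = 0.289·0.711 = 0.20548 and P(data|¬H) = 0.85·0.15 = 0.12750.
Bayes: P(H|data) = 0.228·0.20548 / (0.228·0.20548 + 0.772·0.12750) = 0.046849/0.14528 = 0.3225.

Posterior P(H) ≈ 0.3225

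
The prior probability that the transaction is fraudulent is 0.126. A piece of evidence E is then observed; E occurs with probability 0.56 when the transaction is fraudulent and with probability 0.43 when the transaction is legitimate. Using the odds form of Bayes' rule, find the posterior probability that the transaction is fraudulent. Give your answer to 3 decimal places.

Prior odds = 0.126/(1−0.126) = 0.14416.
Likelihood ratio for E = 0.56/0.43 = 1.3023.
Posterior odds = prior odds × LR = 0.18775.
Posterior probability = odds/(1+odds) = 0.18775/1.1877 = 0.158.

Posterior probability ≈ 0.158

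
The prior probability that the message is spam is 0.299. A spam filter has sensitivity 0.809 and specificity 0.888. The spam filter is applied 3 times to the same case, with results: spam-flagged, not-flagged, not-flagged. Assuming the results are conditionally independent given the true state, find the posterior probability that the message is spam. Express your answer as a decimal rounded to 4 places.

With H the event that the message is spam, the joint likelihood of the observed sequence is P(data|H) = 0.809·0.191·0.191 = 0.029513 and P(data|¬H) = 0.112·0.888·0.888 = 0.088317.
Bayes: P(H|data) = 0.299·0.029513 / (0.299·0.029513 + 0.701·0.088317) = 0.0088244/0.070735 = 0.1248.

Posterior P(H) ≈ 0.1248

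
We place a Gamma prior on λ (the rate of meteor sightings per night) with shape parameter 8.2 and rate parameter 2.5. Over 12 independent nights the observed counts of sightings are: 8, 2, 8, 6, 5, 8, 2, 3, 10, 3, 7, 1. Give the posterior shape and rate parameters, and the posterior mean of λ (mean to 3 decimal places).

The Poisson likelihood adds the total count to the shape and the number of exposure periods to the rate. Here ∑xᵢ = 63 and n = 12, so shape 8.2→71.2 and rate 2.5→14.5.
E[λ | data] = 71.2/14.5 = 4.910.

Posterior: Gamma(shape=71.2, rate=14.5); mean ≈ 4.910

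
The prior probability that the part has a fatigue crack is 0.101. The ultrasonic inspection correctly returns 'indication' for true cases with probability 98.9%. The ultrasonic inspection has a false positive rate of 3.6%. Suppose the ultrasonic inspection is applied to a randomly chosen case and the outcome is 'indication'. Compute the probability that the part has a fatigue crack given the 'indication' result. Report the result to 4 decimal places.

Write H for 'the part has a fatigue crack'. Prior odds H:¬H = 0.101/0.899 = 0.11235. For the 'indication' outcome, the likelihood ratio is 0.989/0.036 = 27.472.
Posterior odds = 0.11235 × 27.472 = 3.0864, so P(H|E) = 3.0864/(1+3.0864) = 0.7553.

P(H | E) ≈ 0.7553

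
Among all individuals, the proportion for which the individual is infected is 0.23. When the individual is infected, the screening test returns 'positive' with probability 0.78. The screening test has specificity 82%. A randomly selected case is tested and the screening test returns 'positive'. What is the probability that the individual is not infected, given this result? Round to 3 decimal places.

P(¬H | E) ≈ 0.436

Let H be the event that the individual is infected. P(H) = 0.23, so P(¬H) = 0.77. With E the 'positive' result, P(E|H) = 0.78 and P(E|¬H) = 0.18.
P(E) = 0.78·0.23 + 0.18·0.77 = 0.17940 + 0.13860 = 0.31800.
By Bayes' theorem, P(H|E) = 0.17940 / 0.31800 = 0.564. Hence P(¬H|E) = 1 − 0.564 = 0.436.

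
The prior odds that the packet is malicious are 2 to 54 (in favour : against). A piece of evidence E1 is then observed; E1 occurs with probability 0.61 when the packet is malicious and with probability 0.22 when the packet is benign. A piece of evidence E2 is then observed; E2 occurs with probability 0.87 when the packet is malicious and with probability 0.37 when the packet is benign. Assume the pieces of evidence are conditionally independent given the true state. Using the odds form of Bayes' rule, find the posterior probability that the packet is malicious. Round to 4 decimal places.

Posterior probability ≈ 0.1945

Prior odds = 2/54 = 0.037037.
Likelihood ratio for E1 = 0.61/0.22 = 2.7727.
Likelihood ratio for E2 = 0.87/0.37 = 2.3514.
Posterior odds = prior odds × LR₁ × LR₂ = 0.24147.
Posterior probability = odds/(1+odds) = 0.24147/1.2415 = 0.1945.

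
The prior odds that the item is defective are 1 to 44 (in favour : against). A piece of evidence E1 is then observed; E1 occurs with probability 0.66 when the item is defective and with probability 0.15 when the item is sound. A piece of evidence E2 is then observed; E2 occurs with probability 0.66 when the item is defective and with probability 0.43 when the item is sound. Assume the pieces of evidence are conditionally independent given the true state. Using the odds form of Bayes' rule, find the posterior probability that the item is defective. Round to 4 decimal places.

Posterior probability ≈ 0.1331

Prior odds = 1/44 = 0.022727.
Likelihood ratio for E1 = 0.66/0.15 = 4.4000.
Likelihood ratio for E2 = 0.66/0.43 = 1.5349.
Posterior odds = prior odds × LR₁ × LR₂ = 0.15349.
Posterior probability = odds/(1+odds) = 0.15349/1.1535 = 0.1331.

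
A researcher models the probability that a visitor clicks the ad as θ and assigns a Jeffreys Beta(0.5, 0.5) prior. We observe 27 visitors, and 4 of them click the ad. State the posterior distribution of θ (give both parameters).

Posterior: Beta(4.5, 23.5)

Observing 4 successes and 23 failures updates Beta(0.5, 0.5) by adding the success and failure counts to the two shape parameters: α = 0.5+4 = 4.5, β = 0.5+23 = 23.5.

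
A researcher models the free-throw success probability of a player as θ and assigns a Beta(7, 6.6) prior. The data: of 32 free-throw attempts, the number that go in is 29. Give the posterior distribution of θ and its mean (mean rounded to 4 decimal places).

Posterior: Beta(36, 9.6); mean ≈ 0.7895

Observing 29 successes and 3 failures updates Beta(7, 6.6) by adding the success and failure counts to the two shape parameters: α = 7+29 = 36, β = 6.6+3 = 9.6.
Posterior mean = α/(α+β) = 36/45.6 = 0.7895.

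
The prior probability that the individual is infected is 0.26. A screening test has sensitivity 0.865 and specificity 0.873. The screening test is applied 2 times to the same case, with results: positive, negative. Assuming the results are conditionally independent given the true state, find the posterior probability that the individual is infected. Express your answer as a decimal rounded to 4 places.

Posterior P(H) ≈ 0.2701

With H the event that the individual is infected, the joint likelihood of the observed sequence is P(data|H) = 0.865·0.135 = 0.11678 and P(data|¬H) = 0.127·0.873 = 0.11087.
Bayes: P(H|data) = 0.26·0.11678 / (0.26·0.11678 + 0.74·0.11087) = 0.030362/0.11241 = 0.2701.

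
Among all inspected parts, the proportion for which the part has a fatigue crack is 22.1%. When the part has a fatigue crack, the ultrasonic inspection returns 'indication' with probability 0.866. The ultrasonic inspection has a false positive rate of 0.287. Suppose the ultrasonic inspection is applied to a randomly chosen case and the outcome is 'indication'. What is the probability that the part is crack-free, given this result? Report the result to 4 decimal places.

Write H for 'the part has a fatigue crack'. Prior odds H:¬H = 0.221/0.779 = 0.28370. For the 'indication' outcome, the likelihood ratio is 0.866/0.287 = 3.0174.
Posterior odds = 0.28370 × 3.0174 = 0.85603, so P(H|E) = 0.85603/(1+0.85603) = 0.4612. Then P(¬H|E) = 1 − 0.4612 = 0.5388.

P(¬H | E) ≈ 0.5388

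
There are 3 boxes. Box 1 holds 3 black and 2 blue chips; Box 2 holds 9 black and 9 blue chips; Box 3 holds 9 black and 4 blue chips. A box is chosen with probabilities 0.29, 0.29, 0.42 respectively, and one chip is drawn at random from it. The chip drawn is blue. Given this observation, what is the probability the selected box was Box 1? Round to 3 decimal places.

Tabulate prior·likelihood by source: [1] prior 0.29, lik 0.4, product 0.1160; [2] prior 0.29, lik 0.5, product 0.1450; [3] prior 0.42, lik 0.3077, product 0.1292.
Normalizing constant = 0.39023; the posterior for Box 1 is its product over the sum, 0.1160/0.39023 = 0.297.

Posterior probability ≈ 0.297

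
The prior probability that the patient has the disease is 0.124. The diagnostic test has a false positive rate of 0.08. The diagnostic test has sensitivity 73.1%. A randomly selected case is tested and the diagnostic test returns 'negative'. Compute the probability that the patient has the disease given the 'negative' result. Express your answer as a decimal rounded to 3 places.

Write H for 'the patient has the disease'. Prior odds H:¬H = 0.124/0.876 = 0.14155. For the 'negative' outcome, the likelihood ratio is 0.269/0.92 = 0.29239.
Posterior odds = 0.14155 × 0.29239 = 0.041389, so P(H|E) = 0.041389/(1+0.041389) = 0.040.

P(H | E) ≈ 0.040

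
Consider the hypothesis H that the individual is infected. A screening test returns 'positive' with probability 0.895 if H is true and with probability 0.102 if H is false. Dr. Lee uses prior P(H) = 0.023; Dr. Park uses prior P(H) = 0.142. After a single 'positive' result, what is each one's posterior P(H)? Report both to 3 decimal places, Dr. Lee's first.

The likelihood ratio for a 'positive' result is 0.895/0.102 = 8.7745.
Dr. Lee: prior odds 0.023/0.977 = 0.023541; posterior odds 0.20656; posterior probability 0.171.
Dr. Park: prior odds 0.142/0.858 = 0.16550; posterior odds 1.4522; posterior probability 0.592.

Dr. Lee: 0.171; Dr. Park: 0.592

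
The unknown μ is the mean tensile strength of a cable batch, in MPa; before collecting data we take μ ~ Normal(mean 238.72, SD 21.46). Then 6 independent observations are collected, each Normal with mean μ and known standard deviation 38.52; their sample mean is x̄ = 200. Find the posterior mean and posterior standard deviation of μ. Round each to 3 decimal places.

Posterior mean ≈ 213.528; posterior SD ≈ 12.685

With known σ, the Normal prior is conjugate. Weight on the data is w = (n/σ²)/(n/σ² + 1/τ₀²) = 0.00404370/(0.00404370+0.00217140) = 0.65062.
Posterior mean = w·x̄ + (1−w)·μ₀ = 0.65062·200 + 0.34938·238.72 = 213.528. Posterior variance = 1/(0.00404370+0.00217140) = 160.898, so SD = 12.685.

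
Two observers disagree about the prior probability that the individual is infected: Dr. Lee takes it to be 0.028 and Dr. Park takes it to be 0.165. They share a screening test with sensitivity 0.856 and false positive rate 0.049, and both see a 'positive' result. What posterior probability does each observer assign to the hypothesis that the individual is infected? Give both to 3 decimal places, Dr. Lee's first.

Dr. Lee: 0.335; Dr. Park: 0.775

P('+'|H) = 0.856, P('+'|¬H) = 0.049.
Dr. Lee: numerator 0.856·0.028 = 0.023968; evidence = 0.023968+0.049·0.972 = 0.071596; posterior = 0.335.
Dr. Park: numerator 0.856·0.165 = 0.14124; evidence = 0.14124+0.049·0.835 = 0.18216; posterior = 0.775.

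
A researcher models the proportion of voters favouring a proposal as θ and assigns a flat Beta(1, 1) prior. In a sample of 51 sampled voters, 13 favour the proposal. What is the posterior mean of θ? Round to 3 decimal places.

Posterior mean ≈ 0.264

Observing 13 successes and 38 failures updates Beta(1, 1) by adding the success and failure counts to the two shape parameters: α = 1+13 = 14, β = 1+38 = 39.
Posterior mean = α/(α+β) = 14/53 = 0.264.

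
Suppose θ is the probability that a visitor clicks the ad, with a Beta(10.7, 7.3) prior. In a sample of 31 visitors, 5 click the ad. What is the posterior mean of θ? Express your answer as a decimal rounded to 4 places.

The binomial likelihood is conjugate to the Beta prior: with 5 successes and 26 failures, the posterior is Beta(10.7+5, 7.3+26) = Beta(15.7, 33.3).
Posterior mean = α/(α+β) = 15.7/49 = 0.3204.

Posterior mean ≈ 0.3204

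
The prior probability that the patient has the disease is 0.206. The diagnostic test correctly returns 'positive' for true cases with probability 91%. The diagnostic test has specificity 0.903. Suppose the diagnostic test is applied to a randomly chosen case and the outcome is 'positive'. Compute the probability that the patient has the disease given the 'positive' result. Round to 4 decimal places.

Write H for 'the patient has the disease'. Prior odds H:¬H = 0.206/0.794 = 0.25945. For the 'positive' outcome, the likelihood ratio is 0.91/0.097 = 9.3814.
Posterior odds = 0.25945 × 9.3814 = 2.4340, so P(H|E) = 2.4340/(1+2.4340) = 0.7088.

P(H | E) ≈ 0.7088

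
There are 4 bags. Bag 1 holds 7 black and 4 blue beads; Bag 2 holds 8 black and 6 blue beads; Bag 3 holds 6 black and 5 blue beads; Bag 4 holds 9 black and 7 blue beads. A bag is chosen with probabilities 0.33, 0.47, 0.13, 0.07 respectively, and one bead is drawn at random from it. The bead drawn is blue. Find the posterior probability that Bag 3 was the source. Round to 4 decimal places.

Posterior probability ≈ 0.1437

Tabulate prior·likelihood by source: [1] prior 0.33, lik 0.3636, product 0.1200; [2] prior 0.47, lik 0.4286, product 0.2014; [3] prior 0.13, lik 0.4545, product 0.05909; [4] prior 0.07, lik 0.4375, product 0.03063.
Normalizing constant = 0.41114; the posterior for Bag 3 is its product over the sum, 0.05909/0.41114 = 0.1437.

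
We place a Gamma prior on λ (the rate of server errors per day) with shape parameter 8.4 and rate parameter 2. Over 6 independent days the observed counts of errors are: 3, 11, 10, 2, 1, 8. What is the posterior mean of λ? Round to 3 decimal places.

Total count ∑xᵢ = 35 over n = 6 days.
Gamma is conjugate to the Poisson likelihood: posterior is Gamma(shape = 8.4+35 = 43.4, rate = 2+6 = 8).
Posterior mean = shape/rate = 43.4/8 = 5.425.

Posterior mean ≈ 5.425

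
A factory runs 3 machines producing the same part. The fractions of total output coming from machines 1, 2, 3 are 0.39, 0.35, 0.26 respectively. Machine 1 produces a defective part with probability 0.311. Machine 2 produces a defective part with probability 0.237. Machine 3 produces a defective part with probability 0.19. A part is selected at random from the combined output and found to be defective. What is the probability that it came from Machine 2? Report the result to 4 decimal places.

Posterior probability ≈ 0.3270

Tabulate prior·likelihood by source: [1] prior 0.39, lik 0.311, product 0.1213; [2] prior 0.35, lik 0.237, product 0.08295; [3] prior 0.26, lik 0.19, product 0.04940.
Normalizing constant = 0.25364; the posterior for Machine 2 is its product over the sum, 0.08295/0.25364 = 0.3270.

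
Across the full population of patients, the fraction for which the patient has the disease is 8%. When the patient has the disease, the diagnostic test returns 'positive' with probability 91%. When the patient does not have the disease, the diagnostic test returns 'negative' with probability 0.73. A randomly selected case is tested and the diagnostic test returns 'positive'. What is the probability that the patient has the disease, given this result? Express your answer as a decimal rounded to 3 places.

Write H for 'the patient has the disease'. Prior odds H:¬H = 0.08/0.92 = 0.086957. For the 'positive' outcome, the likelihood ratio is 0.91/0.27 = 3.3704.
Posterior odds = 0.086957 × 3.3704 = 0.29308, so P(H|E) = 0.29308/(1+0.29308) = 0.227.

P(H | E) ≈ 0.227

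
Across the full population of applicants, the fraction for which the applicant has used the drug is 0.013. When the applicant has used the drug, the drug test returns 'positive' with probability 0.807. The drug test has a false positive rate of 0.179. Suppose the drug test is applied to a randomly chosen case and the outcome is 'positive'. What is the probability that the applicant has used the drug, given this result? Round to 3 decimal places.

Let H be the event that the applicant has used the drug. P(H) = 0.013, so P(¬H) = 0.987. With E the 'positive' result, P(E|H) = 0.807 and P(E|¬H) = 0.179.
P(E) = 0.807·0.013 + 0.179·0.987 = 0.010491 + 0.17667 = 0.18716.
By Bayes' theorem, P(H|E) = 0.010491 / 0.18716 = 0.056.

P(H | E) ≈ 0.056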